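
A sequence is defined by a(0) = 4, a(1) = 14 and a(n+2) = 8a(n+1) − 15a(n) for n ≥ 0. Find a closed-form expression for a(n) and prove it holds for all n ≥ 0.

Claim: a(n) = 3·3^n + 5^n.

Base cases: a(0) = 4 and 3·3^0 + 5^0 = 4; a(1) = 14 and 3·3^1 + 5^1 = 14.
Assume a(j) = 3·3^j + 5^j for all 0 ≤ j ≤ k, where k ≥ 1.
Then a(k+1) = 8a(k) − 15a(k−1) = 8·(3·3^k + 5^k) − 15·(3·3^{k−1} + 5^{k−1}) = 3·(8·3 − 15)3^{k−1} + (8·5 − 15)5^{k−1} = 27·3^{k−1} + 25·5^{k−1} = 3·3^{k+1} + 5^{k+1}.
So the formula holds for k+1, and by strong induction a(n) = 3·3^n + 5^n for all n ≥ 0.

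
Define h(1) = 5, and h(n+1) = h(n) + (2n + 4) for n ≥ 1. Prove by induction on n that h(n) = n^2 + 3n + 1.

Base case: h(1) = 5, and 1^2 + 3·1 + 1 = 5.
Assume h(m) = m^2 + 3m + 1.
Then h(m+1) = h(m) + (2m + 4) = (m^2 + 3m + 1) + (2m + 4) = m^2 + 5m + 5,
and (m+1)^2 + 3·(m+1) + 1 = m^2 + 5m + 5.
By induction, h(n) = n^2 + 3n + 1 for all n ≥ 1.

h(n) = n^2 + 3n + 1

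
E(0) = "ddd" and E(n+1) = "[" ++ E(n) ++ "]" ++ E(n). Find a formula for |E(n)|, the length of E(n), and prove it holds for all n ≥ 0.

Claim: |E(n)| = 5·2^n − 2.

Base case: |E(0)| = 3, and 5·2^0 − 2 = 3.
Assume |E(r)| = 5·2^r − 2.
Then |E(r+1)| = 1 + |E(r)| + 1 + |E(r)| = 2|E(r)| + 2 = 2(5·2^r − 2) + 2 = 5·2^{r+1} − 4 + 2 = 5·2^{r+1} − 2.
Hence |E(n)| = 5·2^n − 2 for every n ≥ 0, by induction.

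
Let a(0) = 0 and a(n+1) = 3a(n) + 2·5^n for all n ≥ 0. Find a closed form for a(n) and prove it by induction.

Claim: a(n) = -3^n + 5^n.

Base case: a(0) = 0, and -3^0 + 5^0 = -1 + 1 = 0.
Assume a(k) = -3^k + 5^k for some k ≥ 0.
Then a(k+1) = 3a(k) + 2·5^k = 3·(-3^k + 5^k) + 2·5^k = -3^{k+1} + 3·5^k + 2·5^k = -3^{k+1} + 5·5^k = -3^{k+1} + 5^{k+1}.
This completes the inductive step, so a(n) = -3^n + 5^n for all n ≥ 0.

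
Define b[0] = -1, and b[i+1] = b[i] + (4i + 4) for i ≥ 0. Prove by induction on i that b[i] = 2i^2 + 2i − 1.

Base case: b[0] = -1, and 2·0^2 + 2·0 − 1 = -1.
Assume b[k] = 2k^2 + 2k − 1.
Then b[k+1] = b[k] + (4k + 4) = (2k^2 + 2k − 1) + (4k + 4) = 2k^2 + 6k + 3,
and 2·(k+1)^2 + 2·(k+1) − 1 = 2k^2 + 6k + 3.
This completes the inductive step, so b[i] = 2i^2 + 2i − 1 for all i ≥ 0.

b[i] = 2i^2 + 2i − 1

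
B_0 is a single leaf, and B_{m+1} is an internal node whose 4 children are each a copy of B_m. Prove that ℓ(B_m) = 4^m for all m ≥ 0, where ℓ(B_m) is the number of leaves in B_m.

Base case: ℓ(B_0) = 1, and 4^0 = 1.
Assume ℓ(B_k) = 4^k.
Then ℓ(B_{k+1}) = 4·ℓ(B_k) = 4·4^k = 4^{k+1}.
So the formula holds for k+1, and by induction ℓ(B_m) = 4^m for all m ≥ 0.

ℓ(B_m) = 4^m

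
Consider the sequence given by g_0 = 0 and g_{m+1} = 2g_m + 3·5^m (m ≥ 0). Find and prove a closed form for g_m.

Claim: g_m = -2^m + 5^m.

Base case: g_0 = 0, and -2^0 + 5^0 = -1 + 1 = 0.
Assume g_k = -2^k + 5^k for some k ≥ 0.
Then g_{k+1} = 2g_k + 3·5^k = 2·(-2^k + 5^k) + 3·5^k = -2^{k+1} + 2·5^k + 3·5^k = -2^{k+1} + 5·5^k = -2^{k+1} + 5^{k+1}.
So the formula holds for k+1, and by induction g_m = -2^m + 5^m for all m ≥ 0.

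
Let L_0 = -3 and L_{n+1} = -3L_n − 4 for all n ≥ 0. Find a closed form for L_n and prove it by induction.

Claim: L_n = -2·(-3)^n − 1.

Base case: L_0 = -3, and -2·(-3)^0 − 1 = -2 − 1 = -3.
Assume L_k = -2·(-3)^k − 1 for some k ≥ 0.
Then L_{k+1} = -3L_k − 4 = -3·(-2·(-3)^k − 1) − 4 = 6·(-3)^k + 3 − 4 = -2·(-3)^{k+1} − 1.
This completes the inductive step, so L_n = -2·(-3)^n − 1 for all n ≥ 0.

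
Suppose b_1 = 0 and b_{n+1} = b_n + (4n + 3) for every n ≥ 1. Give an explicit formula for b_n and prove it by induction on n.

Claim: b_n = 2n^2 + n − 3.

Base case: b_1 = 0, and 2·1^2 + 1 − 3 = 0.
Assume b_k = 2k^2 + k − 3.
Then b_{k+1} = b_k + (4k + 3) = (2k^2 + k − 3) + (4k + 3) = 2k^2 + 5k,
and 2·(k+1)^2 + (k+1) − 3 = 2k^2 + 5k.
By induction, b_n = 2n^2 + n − 3 for all n ≥ 1.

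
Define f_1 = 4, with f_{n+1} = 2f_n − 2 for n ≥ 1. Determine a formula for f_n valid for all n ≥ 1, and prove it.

Claim: f_n = 2^n + 2.

Base case: f_1 = 4, and 2^1 + 2 = 2 + 2 = 4.
Assume f_k = 2^k + 2 for some k ≥ 1.
Then f_{k+1} = 2f_k − 2 = 2·(2^k + 2) − 2 = 2^{k+1} + 4 − 2 = 2^{k+1} + 2.
Hence f_n = 2^n + 2 for every n ≥ 1, by induction.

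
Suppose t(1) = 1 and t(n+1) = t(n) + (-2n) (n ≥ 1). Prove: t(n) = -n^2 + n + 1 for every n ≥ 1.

Base case: t(1) = 1, and -1^2 + 1 + 1 = 1.
Assume t(j) = -j^2 + j + 1.
Then t(j+1) = t(j) + (-2j) = (-j^2 + j + 1) + (-2j) = -j^2 − j + 1,
and -(j+1)^2 + (j+1) + 1 = -j^2 − j + 1.
This completes the inductive step, so t(n) = -n^2 + n + 1 for all n ≥ 1.

t(n) = -n^2 + n + 1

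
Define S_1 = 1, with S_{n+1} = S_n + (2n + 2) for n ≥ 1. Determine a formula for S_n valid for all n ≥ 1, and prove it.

Claim: S_n = n^2 + n − 1.

Base case: S_1 = 1, and 1^2 + 1 − 1 = 1.
Assume S_j = j^2 + j − 1.
Then S_{j+1} = S_j + (2j + 2) = (j^2 + j − 1) + (2j + 2) = j^2 + 3j + 1,
and (j+1)^2 + (j+1) − 1 = j^2 + 3j + 1.
Hence S_n = n^2 + n − 1 for every n ≥ 1, by induction.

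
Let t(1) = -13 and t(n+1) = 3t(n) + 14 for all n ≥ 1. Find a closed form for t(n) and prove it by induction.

Claim: t(n) = -2·3^n − 7.

Base case: t(1) = -13, and -2·3^1 − 7 = -6 − 7 = -13.
Assume t(r) = -2·3^r − 7 for some r ≥ 1.
Then t(r+1) = 3t(r) + 14 = 3·(-2·3^r − 7) + 14 = -6·3^r − 21 + 14 = -2·3^{r+1} − 7.
Hence t(n) = -2·3^n − 7 for every n ≥ 1, by induction.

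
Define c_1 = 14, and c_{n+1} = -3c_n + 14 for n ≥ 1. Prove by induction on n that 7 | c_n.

Base case: c_1 = 14 = 7·2, so 7 | c_1.
Assume 7 | c_j, so c_j = 7t for some integer t.
Then c_{j+1} = -3c_j + 14 = -3·(7t) + 14 = 7(-3t + 2), so 7 | c_{j+1}.
This completes the inductive step, so 7 | c_n for all n ≥ 1.

7 | c_n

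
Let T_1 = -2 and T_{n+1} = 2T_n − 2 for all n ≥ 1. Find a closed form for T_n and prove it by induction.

Claim: T_n = -2^{n+1} + 2.

Base case: T_1 = -2, and -2^{1+1} + 2 = -4 + 2 = -2.
Assume T_k = -2^{k+1} + 2 for some k ≥ 1.
Then T_{k+1} = 2T_k − 2 = 2·(-2^{k+1} + 2) − 2 = -2^{k+2} + 4 − 2 = -2^{k+2} + 2.
So the formula holds for k+1, and by induction T_n = -2^{n+1} + 2 for all n ≥ 1.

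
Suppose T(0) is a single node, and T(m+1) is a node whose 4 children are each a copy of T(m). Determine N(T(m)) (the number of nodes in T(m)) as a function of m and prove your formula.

Claim: N(T(m)) = (4^{m+1} − 1)/3.

Base case: N(T(0)) = 1, and (4^{0+1} − 1)/3 = 1.
Assume N(T(k)) = (4^{k+1} − 1)/3.
Then N(T(k+1)) = 1 + 4N(T(k)) = 1 + 4·(4^{k+1} − 1)/3 = 1 + (4^{k+2} − 4)/3 = (3 + 4^{k+2} − 4)/3 = (4^{k+2} − 1)/3.
By induction, N(T(m)) = (4^{m+1} − 1)/3 for all m ≥ 0.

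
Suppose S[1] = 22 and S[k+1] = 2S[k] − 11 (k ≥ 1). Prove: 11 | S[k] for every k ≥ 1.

Base case: S[1] = 22 = 11·2, so 11 | S[1].
Assume 11 | S[m], so S[m] = 11t for some integer t.
Then S[m+1] = 2S[m] − 11 = 2·(11t) − 11 = 11(2t − 1), so 11 | S[m+1].
Hence 11 | S[k] for every k ≥ 1, by induction.

11 | S[k]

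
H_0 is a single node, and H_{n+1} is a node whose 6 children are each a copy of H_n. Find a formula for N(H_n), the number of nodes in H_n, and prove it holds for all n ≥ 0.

Claim: N(H_n) = (6^{n+1} − 1)/5.

Base case: N(H_0) = 1, and (6^{0+1} − 1)/5 = 1.
Assume N(H_j) = (6^{j+1} − 1)/5.
Then N(H_{j+1}) = 1 + 6N(H_j) = 1 + 6·(6^{j+1} − 1)/5 = 1 + (6^{j+2} − 6)/5 = (5 + 6^{j+2} − 6)/5 = (6^{j+2} − 1)/5.
This completes the inductive step, so N(H_n) = (6^{n+1} − 1)/5 for all n ≥ 0.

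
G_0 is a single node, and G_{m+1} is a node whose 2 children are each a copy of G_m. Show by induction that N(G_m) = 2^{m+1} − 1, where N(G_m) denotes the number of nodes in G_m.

Base case: N(G_0) = 1, and 2^{0+1} − 1 = 1.
Assume N(G_j) = 2^{j+1} − 1.
Then N(G_{j+1}) = 1 + 2N(G_j) = 1 + 2(2^{j+1} − 1) = 2^{j+2} − 2 + 1 = 2^{j+2} − 1.
So the formula holds for j+1, and by induction N(G_m) = 2^{m+1} − 1 for all m ≥ 0.

N(G_m) = 2^{m+1} − 1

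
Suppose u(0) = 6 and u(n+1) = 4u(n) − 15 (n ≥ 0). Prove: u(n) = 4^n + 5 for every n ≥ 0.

Base case: u(0) = 6, and 4^0 + 5 = 1 + 5 = 6.
Assume u(m) = 4^m + 5 for some m ≥ 0.
Then u(m+1) = 4u(m) − 15 = 4·(4^m + 5) − 15 = 4^{m+1} + 20 − 15 = 4^{m+1} + 5.
By induction, u(n) = 4^n + 5 for all n ≥ 0.

u(n) = 4^n + 5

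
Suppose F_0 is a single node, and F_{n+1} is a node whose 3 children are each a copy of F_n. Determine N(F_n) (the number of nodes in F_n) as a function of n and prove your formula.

Claim: N(F_n) = (3^{n+1} − 1)/2.

Base case: N(F_0) = 1, and (3^{0+1} − 1)/2 = 1.
Assume N(F_r) = (3^{r+1} − 1)/2.
Then N(F_{r+1}) = 1 + 3N(F_r) = 1 + 3·(3^{r+1} − 1)/2 = 1 + (3^{r+2} − 3)/2 = (2 + 3^{r+2} − 3)/2 = (3^{r+2} − 1)/2.
By induction, N(F_n) = (3^{n+1} − 1)/2 for all n ≥ 0.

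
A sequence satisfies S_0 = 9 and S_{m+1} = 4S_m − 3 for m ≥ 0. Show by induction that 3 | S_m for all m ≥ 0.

Base case: S_0 = 9 = 3·3, so 3 | S_0.
Assume 3 | S_r, so S_r = 3t for some integer t.
Then S_{r+1} = 4S_r − 3 = 4·(3t) − 3 = 3(4t − 1), so 3 | S_{r+1}.
This completes the inductive step, so 3 | S_m for all m ≥ 0.

3 | S_m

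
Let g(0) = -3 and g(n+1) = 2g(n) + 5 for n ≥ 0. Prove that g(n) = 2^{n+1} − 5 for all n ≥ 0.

Base case: g(0) = -3, and 2^{0+1} − 5 = 2 − 5 = -3.
Assume g(j) = 2^{j+1} − 5 for some j ≥ 0.
Then g(j+1) = 2g(j) + 5 = 2·(2^{j+1} − 5) + 5 = 2^{j+2} − 10 + 5 = 2^{j+2} − 5.
This completes the inductive step, so g(n) = 2^{n+1} − 5 for all n ≥ 0.

g(n) = 2^{n+1} − 5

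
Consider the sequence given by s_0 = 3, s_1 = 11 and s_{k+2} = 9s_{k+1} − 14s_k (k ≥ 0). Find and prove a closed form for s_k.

Claim: s_k = 7^k + 2·2^k.

Base cases: s_0 = 3 and 7^0 + 2·2^0 = 3; s_1 = 11 and 7^1 + 2·2^1 = 11.
Assume s_i = 7^i + 2·2^i for all 0 ≤ i ≤ j, where j ≥ 1.
Then s_{j+1} = 9s_j − 14s_{j−1} = 9·(7^j + 2·2^j) − 14·(7^{j−1} + 2·2^{j−1}) = (9·7 − 14)7^{j−1} + 2·(9·2 − 14)2^{j−1} = 49·7^{j−1} + 8·2^{j−1} = 7^{j+1} + 2·2^{j+1}.
By strong induction, s_k = 7^k + 2·2^k for all k ≥ 0.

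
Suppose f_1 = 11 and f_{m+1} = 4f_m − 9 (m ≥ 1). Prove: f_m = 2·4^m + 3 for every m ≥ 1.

Base case: f_1 = 11, and 2·4^1 + 3 = 8 + 3 = 11.
Assume f_r = 2·4^r + 3 for some r ≥ 1.
Then f_{r+1} = 4f_r − 9 = 4·(2·4^r + 3) − 9 = 8·4^r + 12 − 9 = 2·4^{r+1} + 3.
So the formula holds for r+1, and by induction f_m = 2·4^m + 3 for all m ≥ 1.

f_m = 2·4^m + 3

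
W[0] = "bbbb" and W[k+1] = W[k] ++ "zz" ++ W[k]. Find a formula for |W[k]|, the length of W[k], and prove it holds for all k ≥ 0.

Claim: |W[k]| = 6·2^k − 2.

Base case: |W[0]| = 4, and 6·2^0 − 2 = 4.
Assume |W[j]| = 6·2^j − 2.
Then |W[j+1]| = |W[j]| + 2 + |W[j]| = 2|W[j]| + 2 = 2(6·2^j − 2) + 2 = 6·2^{j+1} − 4 + 2 = 6·2^{j+1} − 2.
Hence |W[k]| = 6·2^k − 2 for every k ≥ 0, by induction.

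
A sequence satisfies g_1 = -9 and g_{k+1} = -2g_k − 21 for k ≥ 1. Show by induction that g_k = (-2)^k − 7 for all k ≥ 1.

Base case: g_1 = -9, and (-2)^1 − 7 = -2 − 7 = -9.
Assume g_m = (-2)^m − 7 for some m ≥ 1.
Then g_{m+1} = -2g_m − 21 = -2·((-2)^m − 7) − 21 = -2·(-2)^m + 14 − 21 = (-2)^{m+1} − 7.
Hence g_k = (-2)^k − 7 for every k ≥ 1, by induction.

g_k = (-2)^k − 7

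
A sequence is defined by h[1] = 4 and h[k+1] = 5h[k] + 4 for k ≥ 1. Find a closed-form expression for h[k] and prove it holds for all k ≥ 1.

Claim: h[k] = 5^k − 1.

Base case: h[1] = 4, and 5^1 − 1 = 5 − 1 = 4.
Assume h[r] = 5^r − 1 for some r ≥ 1.
Then h[r+1] = 5h[r] + 4 = 5·(5^r − 1) + 4 = 5^{r+1} − 5 + 4 = 5^{r+1} − 1.
So the formula holds for r+1, and by induction h[k] = 5^k − 1 for all k ≥ 1.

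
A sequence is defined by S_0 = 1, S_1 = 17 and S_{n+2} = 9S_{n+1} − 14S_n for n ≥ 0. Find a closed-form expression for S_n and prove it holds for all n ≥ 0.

Claim: S_n = 3·7^n − 2·2^n.

Base cases: S_0 = 1 and 3·7^0 − 2·2^0 = 1; S_1 = 17 and 3·7^1 − 2·2^1 = 17.
Assume S_j = 3·7^j − 2·2^j for all 0 ≤ j ≤ k, where k ≥ 1.
Then S_{k+1} = 9S_k − 14S_{k−1} = 9·(3·7^k − 2·2^k) − 14·(3·7^{k−1} − 2·2^{k−1}) = 3·(9·7 − 14)7^{k−1} − 2·(9·2 − 14)2^{k−1} = 147·7^{k−1} − 8·2^{k−1} = 3·7^{k+1} − 2·2^{k+1}.
So the formula holds for k+1, and by strong induction S_n = 3·7^n − 2·2^n for all n ≥ 0.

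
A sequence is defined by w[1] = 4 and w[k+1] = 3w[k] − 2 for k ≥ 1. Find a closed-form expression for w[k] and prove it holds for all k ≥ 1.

Claim: w[k] = 3^k + 1.

Base case: w[1] = 4, and 3^1 + 1 = 3 + 1 = 4.
Assume w[m] = 3^m + 1 for some m ≥ 1.
Then w[m+1] = 3w[m] − 2 = 3·(3^m + 1) − 2 = 3^{m+1} + 3 − 2 = 3^{m+1} + 1.
This completes the inductive step, so w[k] = 3^k + 1 for all k ≥ 1.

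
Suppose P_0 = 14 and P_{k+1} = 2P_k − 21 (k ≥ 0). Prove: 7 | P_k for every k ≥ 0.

Base case: P_0 = 14 = 7·2, so 7 | P_0.
Assume 7 | P_j, so P_j = 7t for some integer t.
Then P_{j+1} = 2P_j − 21 = 2·(7t) − 21 = 7(2t − 3), so 7 | P_{j+1}.
Hence 7 | P_k for every k ≥ 0, by induction.

7 | P_k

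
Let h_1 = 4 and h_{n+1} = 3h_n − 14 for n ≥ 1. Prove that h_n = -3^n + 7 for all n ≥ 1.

Base case: h_1 = 4, and -3^1 + 7 = -3 + 7 = 4.
Assume h_m = -3^m + 7 for some m ≥ 1.
Then h_{m+1} = 3h_m − 14 = 3·(-3^m + 7) − 14 = -3^{m+1} + 21 − 14 = -3^{m+1} + 7.
This completes the inductive step, so h_n = -3^n + 7 for all n ≥ 1.

h_n = -3^n + 7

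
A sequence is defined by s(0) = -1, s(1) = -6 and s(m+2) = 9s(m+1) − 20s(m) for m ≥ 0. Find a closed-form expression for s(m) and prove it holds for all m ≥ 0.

Claim: s(m) = 4^m − 2·5^m.

Base cases: s(0) = -1 and 4^0 − 2·5^0 = -1; s(1) = -6 and 4^1 − 2·5^1 = -6.
Assume s(j) = 4^j − 2·5^j for all 0 ≤ j ≤ k, where k ≥ 1.
Then s(k+1) = 9s(k) − 20s(k−1) = 9·(4^k − 2·5^k) − 20·(4^{k−1} − 2·5^{k−1}) = (9·4 − 20)4^{k−1} − 2·(9·5 − 20)5^{k−1} = 16·4^{k−1} − 50·5^{k−1} = 4^{k+1} − 2·5^{k+1}.
By strong induction, s(m) = 4^m − 2·5^m for all m ≥ 0.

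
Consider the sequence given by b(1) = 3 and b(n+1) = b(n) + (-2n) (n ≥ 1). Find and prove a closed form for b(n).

Claim: b(n) = -n^2 + n + 3.

Base case: b(1) = 3, and -1^2 + 1 + 3 = 3.
Assume b(r) = -r^2 + r + 3.
Then b(r+1) = b(r) + (-2r) = (-r^2 + r + 3) + (-2r) = -r^2 − r + 3,
and -(r+1)^2 + (r+1) + 3 = -r^2 − r + 3.
This completes the inductive step, so b(n) = -n^2 + n + 3 for all n ≥ 1.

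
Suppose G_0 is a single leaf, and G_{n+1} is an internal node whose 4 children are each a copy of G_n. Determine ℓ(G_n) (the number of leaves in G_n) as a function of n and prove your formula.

Claim: ℓ(G_n) = 4^n.

Base case: ℓ(G_0) = 1, and 4^0 = 1.
Assume ℓ(G_r) = 4^r.
Then ℓ(G_{r+1}) = 4·ℓ(G_r) = 4·4^r = 4^{r+1}.
This completes the inductive step, so ℓ(G_n) = 4^n for all n ≥ 0.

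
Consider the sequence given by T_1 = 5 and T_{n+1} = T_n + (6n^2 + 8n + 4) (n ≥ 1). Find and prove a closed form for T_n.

Claim: T_n = 2n^3 + n^2 + n + 1.

Base case: T_1 = 5, and 2·1^3 + 1^2 + 1 + 1 = 5.
Assume T_k = 2k^3 + k^2 + k + 1.
Then T_{k+1} = T_k + (6k^2 + 8k + 4) = (2k^3 + k^2 + k + 1) + (6k^2 + 8k + 4) = 2k^3 + 7k^2 + 9k + 5,
and 2·(k+1)^3 + (k+1)^2 + (k+1) + 1 = 2k^3 + 7k^2 + 9k + 5.
By induction, T_n = 2n^3 + n^2 + n + 1 for all n ≥ 1.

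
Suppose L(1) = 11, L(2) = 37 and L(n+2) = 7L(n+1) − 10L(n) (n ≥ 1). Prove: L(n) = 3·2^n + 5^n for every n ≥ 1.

Base cases: L(1) = 11 and 3·2^1 + 5^1 = 11; L(2) = 37 and 3·2^2 + 5^2 = 37.
Assume L(i) = 3·2^i + 5^i for all 1 ≤ i ≤ j, where j ≥ 2.
Then L(j+1) = 7L(j) − 10L(j−1) = 7·(3·2^j + 5^j) − 10·(3·2^{j−1} + 5^{j−1}) = 3·(7·2 − 10)2^{j−1} + (7·5 − 10)5^{j−1} = 12·2^{j−1} + 25·5^{j−1} = 3·2^{j+1} + 5^{j+1}.
So the formula holds for j+1, and by strong induction L(n) = 3·2^n + 5^n for all n ≥ 1.

L(n) = 3·2^n + 5^n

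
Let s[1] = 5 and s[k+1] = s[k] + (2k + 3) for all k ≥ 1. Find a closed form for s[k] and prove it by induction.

Claim: s[k] = k^2 + 2k + 2.

Base case: s[1] = 5, and 1^2 + 2·1 + 2 = 5.
Assume s[j] = j^2 + 2j + 2.
Then s[j+1] = s[j] + (2j + 3) = (j^2 + 2j + 2) + (2j + 3) = j^2 + 4j + 5,
and (j+1)^2 + 2·(j+1) + 2 = j^2 + 4j + 5.
Hence s[k] = k^2 + 2k + 2 for every k ≥ 1, by induction.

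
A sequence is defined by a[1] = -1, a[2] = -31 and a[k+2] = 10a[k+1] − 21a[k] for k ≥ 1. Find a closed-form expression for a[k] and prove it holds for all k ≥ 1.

Claim: a[k] = 2·3^k − 7^k.

Base cases: a[1] = -1 and 2·3^1 − 7^1 = -1; a[2] = -31 and 2·3^2 − 7^2 = -31.
Assume a[i] = 2·3^i − 7^i for all 1 ≤ i ≤ j, where j ≥ 2.
Then a[j+1] = 10a[j] − 21a[j−1] = 10·(2·3^j − 7^j) − 21·(2·3^{j−1} − 7^{j−1}) = 2·(10·3 − 21)3^{j−1} − (10·7 − 21)7^{j−1} = 18·3^{j−1} − 49·7^{j−1} = 2·3^{j+1} − 7^{j+1}.
This completes the inductive step, so a[k] = 2·3^k − 7^k for all k ≥ 1.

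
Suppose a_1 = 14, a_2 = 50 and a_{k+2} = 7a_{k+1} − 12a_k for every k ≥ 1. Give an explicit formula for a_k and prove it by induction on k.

Claim: a_k = 2·3^k + 2·4^k.

Base cases: a_1 = 14 and 2·3^1 + 2·4^1 = 14; a_2 = 50 and 2·3^2 + 2·4^2 = 50.
Assume a_i = 2·3^i + 2·4^i for all 1 ≤ i ≤ j, where j ≥ 2.
Then a_{j+1} = 7a_j − 12a_{j−1} = 7·(2·3^j + 2·4^j) − 12·(2·3^{j−1} + 2·4^{j−1}) = 2·(7·3 − 12)3^{j−1} + 2·(7·4 − 12)4^{j−1} = 18·3^{j−1} + 32·4^{j−1} = 2·3^{j+1} + 2·4^{j+1}.
So the formula holds for j+1, and by strong induction a_k = 2·3^k + 2·4^k for all k ≥ 1.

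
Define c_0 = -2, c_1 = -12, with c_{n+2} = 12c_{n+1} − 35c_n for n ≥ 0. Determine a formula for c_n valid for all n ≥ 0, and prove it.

Claim: c_n = -5^n − 7^n.

Base cases: c_0 = -2 and -5^0 − 7^0 = -2; c_1 = -12 and -5^1 − 7^1 = -12.
Assume c_i = -5^i − 7^i for all 0 ≤ i ≤ j, where j ≥ 1.
Then c_{j+1} = 12c_j − 35c_{j−1} = 12·(-5^j − 7^j) − 35·(-5^{j−1} − 7^{j−1}) = -(12·5 − 35)5^{j−1} − (12·7 − 35)7^{j−1} = -25·5^{j−1} − 49·7^{j−1} = -5^{j+1} − 7^{j+1}.
This completes the inductive step, so c_n = -5^n − 7^n for all n ≥ 0.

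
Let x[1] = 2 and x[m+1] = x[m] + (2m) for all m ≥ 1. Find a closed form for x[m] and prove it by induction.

Claim: x[m] = m^2 − m + 2.

Base case: x[1] = 2, and 1^2 − 1 + 2 = 2.
Assume x[r] = r^2 − r + 2.
Then x[r+1] = x[r] + (2r) = (r^2 − r + 2) + (2r) = r^2 + r + 2,
and (r+1)^2 − (r+1) + 2 = r^2 + r + 2.
This completes the inductive step, so x[m] = m^2 − m + 2 for all m ≥ 1.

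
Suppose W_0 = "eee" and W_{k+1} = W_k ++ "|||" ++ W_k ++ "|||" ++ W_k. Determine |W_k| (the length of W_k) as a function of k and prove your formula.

Claim: |W_k| = 6·3^k − 3.

Base case: |W_0| = 3, and 6·3^0 − 3 = 3.
Assume |W_r| = 6·3^r − 3.
Then |W_{r+1}| = 3|W_r| + 6 = 3(6·3^r − 3) + 6 = 6·3^{r+1} − 9 + 6 = 6·3^{r+1} − 3.
Hence |W_k| = 6·3^k − 3 for every k ≥ 0, by induction.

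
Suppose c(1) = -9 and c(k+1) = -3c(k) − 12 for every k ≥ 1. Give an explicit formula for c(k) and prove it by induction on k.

Claim: c(k) = 2·(-3)^k − 3.

Base case: c(1) = -9, and 2·(-3)^1 − 3 = -6 − 3 = -9.
Assume c(r) = 2·(-3)^r − 3 for some r ≥ 1.
Then c(r+1) = -3c(r) − 12 = -3·(2·(-3)^r − 3) − 12 = -6·(-3)^r + 9 − 12 = 2·(-3)^{r+1} − 3.
By induction, c(k) = 2·(-3)^k − 3 for all k ≥ 1.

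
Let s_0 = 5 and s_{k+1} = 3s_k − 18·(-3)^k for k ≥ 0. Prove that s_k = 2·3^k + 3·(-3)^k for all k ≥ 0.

Base case: s_0 = 5, and 2·3^0 + 3·(-3)^0 = 2 + 3 = 5.
Assume s_m = 2·3^m + 3·(-3)^m for some m ≥ 0.
Then s_{m+1} = 3s_m − 18·(-3)^m = 3·(2·3^m + 3·(-3)^m) − 18·(-3)^m = 2·3^{m+1} + 9·(-3)^m − 18·(-3)^m = 2·3^{m+1} − 9·(-3)^m = 2·3^{m+1} + 3·(-3)^{m+1}.
By induction, s_k = 2·3^k + 3·(-3)^k for all k ≥ 0.

s_k = 2·3^k + 3·(-3)^k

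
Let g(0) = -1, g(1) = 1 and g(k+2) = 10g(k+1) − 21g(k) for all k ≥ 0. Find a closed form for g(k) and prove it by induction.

Claim: g(k) = 7^k − 2·3^k.

Base cases: g(0) = -1 and 7^0 − 2·3^0 = -1; g(1) = 1 and 7^1 − 2·3^1 = 1.
Assume g(j) = 7^j − 2·3^j for all 0 ≤ j ≤ r, where r ≥ 1.
Then g(r+1) = 10g(r) − 21g(r−1) = 10·(7^r − 2·3^r) − 21·(7^{r−1} − 2·3^{r−1}) = (10·7 − 21)7^{r−1} − 2·(10·3 − 21)3^{r−1} = 49·7^{r−1} − 18·3^{r−1} = 7^{r+1} − 2·3^{r+1}.
Hence g(k) = 7^k − 2·3^k for every k ≥ 0, by strong induction.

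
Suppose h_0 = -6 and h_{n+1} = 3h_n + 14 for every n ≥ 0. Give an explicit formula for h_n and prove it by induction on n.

Claim: h_n = 3^n − 7.

Base case: h_0 = -6, and 3^0 − 7 = 1 − 7 = -6.
Assume h_k = 3^k − 7 for some k ≥ 0.
Then h_{k+1} = 3h_k + 14 = 3·(3^k − 7) + 14 = 3^{k+1} − 21 + 14 = 3^{k+1} − 7.
By induction, h_n = 3^n − 7 for all n ≥ 0.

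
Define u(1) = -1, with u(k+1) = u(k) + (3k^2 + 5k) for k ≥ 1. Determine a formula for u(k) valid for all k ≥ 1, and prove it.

Claim: u(k) = k^3 + k^2 − 2k − 1.

Base case: u(1) = -1, and 1^3 + 1^2 − 2·1 − 1 = -1.
Assume u(j) = j^3 + j^2 − 2j − 1.
Then u(j+1) = u(j) + (3j^2 + 5j) = (j^3 + j^2 − 2j − 1) + (3j^2 + 5j) = j^3 + 4j^2 + 3j − 1,
and (j+1)^3 + (j+1)^2 − 2·(j+1) − 1 = j^3 + 4j^2 + 3j − 1.
This completes the inductive step, so u(k) = k^3 + k^2 − 2k − 1 for all k ≥ 1.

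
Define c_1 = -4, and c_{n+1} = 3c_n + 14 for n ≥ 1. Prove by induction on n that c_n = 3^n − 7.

Base case: c_1 = -4, and 3^1 − 7 = 3 − 7 = -4.
Assume c_m = 3^m − 7 for some m ≥ 1.
Then c_{m+1} = 3c_m + 14 = 3·(3^m − 7) + 14 = 3^{m+1} − 21 + 14 = 3^{m+1} − 7.
By induction, c_n = 3^n − 7 for all n ≥ 1.

c_n = 3^n − 7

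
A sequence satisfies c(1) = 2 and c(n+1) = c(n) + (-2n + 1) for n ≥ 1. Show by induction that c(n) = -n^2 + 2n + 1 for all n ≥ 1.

Base case: c(1) = 2, and -1^2 + 2·1 + 1 = 2.
Assume c(j) = -j^2 + 2j + 1.
Then c(j+1) = c(j) + (-2j + 1) = (-j^2 + 2j + 1) + (-2j + 1) = -j^2 + 2,
and -(j+1)^2 + 2·(j+1) + 1 = -j^2 + 2.
This completes the inductive step, so c(n) = -n^2 + 2n + 1 for all n ≥ 1.

c(n) = -n^2 + 2n + 1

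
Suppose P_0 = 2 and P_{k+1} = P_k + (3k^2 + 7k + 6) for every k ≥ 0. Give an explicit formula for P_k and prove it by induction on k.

Claim: P_k = k^3 + 2k^2 + 3k + 2.

Base case: P_0 = 2, and 0^3 + 2·0^2 + 3·0 + 2 = 2.
Assume P_m = m^3 + 2m^2 + 3m + 2.
Then P_{m+1} = P_m + (3m^2 + 7m + 6) = (m^3 + 2m^2 + 3m + 2) + (3m^2 + 7m + 6) = m^3 + 5m^2 + 10m + 8,
and (m+1)^3 + 2·(m+1)^2 + 3·(m+1) + 2 = m^3 + 5m^2 + 10m + 8.
Hence P_k = k^3 + 2k^2 + 3k + 2 for every k ≥ 0, by induction.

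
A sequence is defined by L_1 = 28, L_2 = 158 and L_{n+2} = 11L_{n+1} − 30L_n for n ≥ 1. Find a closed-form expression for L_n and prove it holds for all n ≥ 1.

Claim: L_n = 3·6^n + 2·5^n.

Base cases: L_1 = 28 and 3·6^1 + 2·5^1 = 28; L_2 = 158 and 3·6^2 + 2·5^2 = 158.
Assume L_i = 3·6^i + 2·5^i for all 1 ≤ i ≤ j, where j ≥ 2.
Then L_{j+1} = 11L_j − 30L_{j−1} = 11·(3·6^j + 2·5^j) − 30·(3·6^{j−1} + 2·5^{j−1}) = 3·(11·6 − 30)6^{j−1} + 2·(11·5 − 30)5^{j−1} = 108·6^{j−1} + 50·5^{j−1} = 3·6^{j+1} + 2·5^{j+1}.
So the formula holds for j+1, and by strong induction L_n = 3·6^n + 2·5^n for all n ≥ 1.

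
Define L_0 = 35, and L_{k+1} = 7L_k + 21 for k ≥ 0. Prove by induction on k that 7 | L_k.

Base case: L_0 = 35 = 7·5, so 7 | L_0.
Assume 7 | L_m, so L_m = 7t for some integer t.
Then L_{m+1} = 7L_m + 21 = 7·(7t) + 21 = 7(7t + 3), so 7 | L_{m+1}.
By induction, 7 | L_k for all k ≥ 0.

7 | L_k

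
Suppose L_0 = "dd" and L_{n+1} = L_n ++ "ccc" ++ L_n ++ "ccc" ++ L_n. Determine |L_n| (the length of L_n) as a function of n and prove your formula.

Claim: |L_n| = 5·3^n − 3.

Base case: |L_0| = 2, and 5·3^0 − 3 = 2.
Assume |L_m| = 5·3^m − 3.
Then |L_{m+1}| = 3|L_m| + 6 = 3(5·3^m − 3) + 6 = 5·3^{m+1} − 9 + 6 = 5·3^{m+1} − 3.
This completes the inductive step, so |L_n| = 5·3^n − 3 for all n ≥ 0.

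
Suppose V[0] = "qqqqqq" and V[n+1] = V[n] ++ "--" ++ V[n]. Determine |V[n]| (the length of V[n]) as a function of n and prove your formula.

Claim: |V[n]| = 2^{n+3} − 2.

Base case: |V[0]| = 6, and 2^{0+3} − 2 = 6.
Assume |V[k]| = 2^{k+3} − 2.
Then |V[k+1]| = |V[k]| + 2 + |V[k]| = 2|V[k]| + 2 = 2(2^{k+3} − 2) + 2 = 2^{k+1+3} − 4 + 2 = 2^{k+1+3} − 2.
Hence |V[n]| = 2^{n+3} − 2 for every n ≥ 0, by induction.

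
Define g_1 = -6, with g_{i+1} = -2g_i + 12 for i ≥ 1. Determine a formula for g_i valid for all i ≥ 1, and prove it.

Claim: g_i = 5·(-2)^i + 4.

Base case: g_1 = -6, and 5·(-2)^1 + 4 = -10 + 4 = -6.
Assume g_k = 5·(-2)^k + 4 for some k ≥ 1.
Then g_{k+1} = -2g_k + 12 = -2·(5·(-2)^k + 4) + 12 = -10·(-2)^k − 8 + 12 = 5·(-2)^{k+1} + 4.
So the formula holds for k+1, and by induction g_i = 5·(-2)^i + 4 for all i ≥ 1.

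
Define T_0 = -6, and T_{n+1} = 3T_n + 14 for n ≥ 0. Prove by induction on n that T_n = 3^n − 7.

Base case: T_0 = -6, and 3^0 − 7 = 1 − 7 = -6.
Assume T_r = 3^r − 7 for some r ≥ 0.
Then T_{r+1} = 3T_r + 14 = 3·(3^r − 7) + 14 = 3^{r+1} − 21 + 14 = 3^{r+1} − 7.
Hence T_n = 3^n − 7 for every n ≥ 0, by induction.

T_n = 3^n − 7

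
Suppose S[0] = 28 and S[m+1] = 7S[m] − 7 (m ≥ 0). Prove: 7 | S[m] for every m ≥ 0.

Base case: S[0] = 28 = 7·4, so 7 | S[0].
Assume 7 | S[j], so S[j] = 7t for some integer t.
Then S[j+1] = 7S[j] − 7 = 7·(7t) − 7 = 7(7t − 1), so 7 | S[j+1].
This completes the inductive step, so 7 | S[m] for all m ≥ 0.

7 | S[m]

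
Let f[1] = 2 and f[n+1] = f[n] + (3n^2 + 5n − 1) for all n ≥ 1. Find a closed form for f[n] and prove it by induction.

Claim: f[n] = n^3 + n^2 − 3n + 3.

Base case: f[1] = 2, and 1^3 + 1^2 − 3·1 + 3 = 2.
Assume f[r] = r^3 + r^2 − 3r + 3.
Then f[r+1] = f[r] + (3r^2 + 5r − 1) = (r^3 + r^2 − 3r + 3) + (3r^2 + 5r − 1) = r^3 + 4r^2 + 2r + 2,
and (r+1)^3 + (r+1)^2 − 3·(r+1) + 3 = r^3 + 4r^2 + 2r + 2.
This completes the inductive step, so f[n] = n^3 + n^2 − 3n + 3 for all n ≥ 1.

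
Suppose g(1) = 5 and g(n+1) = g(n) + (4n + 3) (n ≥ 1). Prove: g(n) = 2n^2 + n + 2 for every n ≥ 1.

Base case: g(1) = 5, and 2·1^2 + 1 + 2 = 5.
Assume g(m) = 2m^2 + m + 2.
Then g(m+1) = g(m) + (4m + 3) = (2m^2 + m + 2) + (4m + 3) = 2m^2 + 5m + 5,
and 2·(m+1)^2 + (m+1) + 2 = 2m^2 + 5m + 5.
Hence g(n) = 2n^2 + n + 2 for every n ≥ 1, by induction.

g(n) = 2n^2 + n + 2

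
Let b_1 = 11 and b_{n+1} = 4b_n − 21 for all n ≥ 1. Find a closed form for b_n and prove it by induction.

Claim: b_n = 4^n + 7.

Base case: b_1 = 11, and 4^1 + 7 = 4 + 7 = 11.
Assume b_j = 4^j + 7 for some j ≥ 1.
Then b_{j+1} = 4b_j − 21 = 4·(4^j + 7) − 21 = 4^{j+1} + 28 − 21 = 4^{j+1} + 7.
Hence b_n = 4^n + 7 for every n ≥ 1, by induction.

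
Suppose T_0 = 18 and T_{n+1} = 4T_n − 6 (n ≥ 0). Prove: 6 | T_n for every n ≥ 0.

Base case: T_0 = 18 = 6·3, so 6 | T_0.
Assume 6 | T_k, so T_k = 6t for some integer t.
Then T_{k+1} = 4T_k − 6 = 4·(6t) − 6 = 6(4t − 1), so 6 | T_{k+1}.
So the property holds for k+1, and by induction 6 | T_n for all n ≥ 0.

6 | T_n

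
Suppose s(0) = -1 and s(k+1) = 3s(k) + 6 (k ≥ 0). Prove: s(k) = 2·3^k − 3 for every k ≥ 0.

Base case: s(0) = -1, and 2·3^0 − 3 = 2 − 3 = -1.
Assume s(j) = 2·3^j − 3 for some j ≥ 0.
Then s(j+1) = 3s(j) + 6 = 3·(2·3^j − 3) + 6 = 6·3^j − 9 + 6 = 2·3^{j+1} − 3.
Hence s(k) = 2·3^k − 3 for every k ≥ 0, by induction.

s(k) = 2·3^k − 3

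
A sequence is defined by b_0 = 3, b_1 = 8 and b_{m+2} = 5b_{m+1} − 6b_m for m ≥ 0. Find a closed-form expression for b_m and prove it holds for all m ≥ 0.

Claim: b_m = 2·3^m + 2^m.

Base cases: b_0 = 3 and 2·3^0 + 2^0 = 3; b_1 = 8 and 2·3^1 + 2^1 = 8.
Assume b_i = 2·3^i + 2^i for all 0 ≤ i ≤ j, where j ≥ 1.
Then b_{j+1} = 5b_j − 6b_{j−1} = 5·(2·3^j + 2^j) − 6·(2·3^{j−1} + 2^{j−1}) = 2·(5·3 − 6)3^{j−1} + (5·2 − 6)2^{j−1} = 18·3^{j−1} + 4·2^{j−1} = 2·3^{j+1} + 2^{j+1}.
This completes the inductive step, so b_m = 2·3^m + 2^m for all m ≥ 0.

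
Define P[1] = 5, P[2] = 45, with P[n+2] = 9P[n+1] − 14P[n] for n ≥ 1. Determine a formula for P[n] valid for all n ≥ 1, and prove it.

Claim: P[n] = 7^n − 2^n.

Base cases: P[1] = 5 and 7^1 − 2^1 = 5; P[2] = 45 and 7^2 − 2^2 = 45.
Assume P[j] = 7^j − 2^j for all 1 ≤ j ≤ r, where r ≥ 2.
Then P[r+1] = 9P[r] − 14P[r−1] = 9·(7^r − 2^r) − 14·(7^{r−1} − 2^{r−1}) = (9·7 − 14)7^{r−1} − (9·2 − 14)2^{r−1} = 49·7^{r−1} − 4·2^{r−1} = 7^{r+1} − 2^{r+1}.
So the formula holds for r+1, and by strong induction P[n] = 7^n − 2^n for all n ≥ 1.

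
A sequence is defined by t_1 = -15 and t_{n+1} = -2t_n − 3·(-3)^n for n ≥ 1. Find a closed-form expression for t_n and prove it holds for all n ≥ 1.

Claim: t_n = 3·(-2)^n + 3·(-3)^n.

Base case: t_1 = -15, and 3·(-2)^1 + 3·(-3)^1 = -6 − 9 = -15.
Assume t_m = 3·(-2)^m + 3·(-3)^m for some m ≥ 1.
Then t_{m+1} = -2t_m − 3·(-3)^m = -2·(3·(-2)^m + 3·(-3)^m) − 3·(-3)^m = 3·(-2)^{m+1} − 6·(-3)^m − 3·(-3)^m = 3·(-2)^{m+1} − 9·(-3)^m = 3·(-2)^{m+1} + 3·(-3)^{m+1}.
Hence t_n = 3·(-2)^n + 3·(-3)^n for every n ≥ 1, by induction.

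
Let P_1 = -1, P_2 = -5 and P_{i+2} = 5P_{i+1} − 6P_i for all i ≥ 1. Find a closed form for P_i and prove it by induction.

Claim: P_i = 2^i − 3^i.

Base cases: P_1 = -1 and 2^1 − 3^1 = -1; P_2 = -5 and 2^2 − 3^2 = -5.
Assume P_j = 2^j − 3^j for all 1 ≤ j ≤ m, where m ≥ 2.
Then P_{m+1} = 5P_m − 6P_{m−1} = 5·(2^m − 3^m) − 6·(2^{m−1} − 3^{m−1}) = (5·2 − 6)2^{m−1} − (5·3 − 6)3^{m−1} = 4·2^{m−1} − 9·3^{m−1} = 2^{m+1} − 3^{m+1}.
By strong induction, P_i = 2^i − 3^i for all i ≥ 1.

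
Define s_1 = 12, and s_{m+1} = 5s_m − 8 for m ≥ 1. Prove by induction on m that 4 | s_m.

Base case: s_1 = 12 = 4·3, so 4 | s_1.
Assume 4 | s_j, so s_j = 4t for some integer t.
Then s_{j+1} = 5s_j − 8 = 5·(4t) − 8 = 4(5t − 2), so 4 | s_{j+1}.
Hence 4 | s_m for every m ≥ 1, by induction.

4 | s_m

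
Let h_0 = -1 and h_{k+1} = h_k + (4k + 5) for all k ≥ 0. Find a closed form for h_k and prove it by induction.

Claim: h_k = 2k^2 + 3k − 1.

Base case: h_0 = -1, and 2·0^2 + 3·0 − 1 = -1.
Assume h_j = 2j^2 + 3j − 1.
Then h_{j+1} = h_j + (4j + 5) = (2j^2 + 3j − 1) + (4j + 5) = 2j^2 + 7j + 4,
and 2·(j+1)^2 + 3·(j+1) − 1 = 2j^2 + 7j + 4.
This completes the inductive step, so h_k = 2k^2 + 3k − 1 for all k ≥ 0.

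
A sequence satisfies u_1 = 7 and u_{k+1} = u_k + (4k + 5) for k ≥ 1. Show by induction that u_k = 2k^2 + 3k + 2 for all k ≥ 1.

Base case: u_1 = 7, and 2·1^2 + 3·1 + 2 = 7.
Assume u_m = 2m^2 + 3m + 2.
Then u_{m+1} = u_m + (4m + 5) = (2m^2 + 3m + 2) + (4m + 5) = 2m^2 + 7m + 7,
and 2·(m+1)^2 + 3·(m+1) + 2 = 2m^2 + 7m + 7.
This completes the inductive step, so u_k = 2k^2 + 3k + 2 for all k ≥ 1.

u_k = 2k^2 + 3k + 2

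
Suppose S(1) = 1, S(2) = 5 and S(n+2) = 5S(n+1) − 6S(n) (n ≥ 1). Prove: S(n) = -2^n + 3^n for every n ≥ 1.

Base cases: S(1) = 1 and -2^1 + 3^1 = 1; S(2) = 5 and -2^2 + 3^2 = 5.
Assume S(j) = -2^j + 3^j for all 1 ≤ j ≤ m, where m ≥ 2.
Then S(m+1) = 5S(m) − 6S(m−1) = 5·(-2^m + 3^m) − 6·(-2^{m−1} + 3^{m−1}) = -(5·2 − 6)2^{m−1} + (5·3 − 6)3^{m−1} = -4·2^{m−1} + 9·3^{m−1} = -2^{m+1} + 3^{m+1}.
By strong induction, S(n) = -2^n + 3^n for all n ≥ 1.

S(n) = -2^n + 3^n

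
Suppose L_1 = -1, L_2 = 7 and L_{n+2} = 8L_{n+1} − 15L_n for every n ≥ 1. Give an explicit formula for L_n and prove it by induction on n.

Claim: L_n = 5^n − 2·3^n.

Base cases: L_1 = -1 and 5^1 − 2·3^1 = -1; L_2 = 7 and 5^2 − 2·3^2 = 7.
Assume L_j = 5^j − 2·3^j for all 1 ≤ j ≤ k, where k ≥ 2.
Then L_{k+1} = 8L_k − 15L_{k−1} = 8·(5^k − 2·3^k) − 15·(5^{k−1} − 2·3^{k−1}) = (8·5 − 15)5^{k−1} − 2·(8·3 − 15)3^{k−1} = 25·5^{k−1} − 18·3^{k−1} = 5^{k+1} − 2·3^{k+1}.
This completes the inductive step, so L_n = 5^n − 2·3^n for all n ≥ 1.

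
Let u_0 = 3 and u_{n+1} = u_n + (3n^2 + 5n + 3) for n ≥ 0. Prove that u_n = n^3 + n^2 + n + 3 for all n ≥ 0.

Base case: u_0 = 3, and 0^3 + 0^2 + 0 + 3 = 3.
Assume u_j = j^3 + j^2 + j + 3.
Then u_{j+1} = u_j + (3j^2 + 5j + 3) = (j^3 + j^2 + j + 3) + (3j^2 + 5j + 3) = j^3 + 4j^2 + 6j + 6,
and (j+1)^3 + (j+1)^2 + (j+1) + 3 = j^3 + 4j^2 + 6j + 6.
By induction, u_n = n^3 + n^2 + n + 3 for all n ≥ 0.

u_n = n^3 + n^2 + n + 3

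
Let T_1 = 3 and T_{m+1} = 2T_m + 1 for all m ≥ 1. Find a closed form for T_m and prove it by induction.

Claim: T_m = 2^{m+1} − 1.

Base case: T_1 = 3, and 2^{1+1} − 1 = 4 − 1 = 3.
Assume T_j = 2^{j+1} − 1 for some j ≥ 1.
Then T_{j+1} = 2T_j + 1 = 2·(2^{j+1} − 1) + 1 = 2^{j+2} − 2 + 1 = 2^{j+2} − 1.
So the formula holds for j+1, and by induction T_m = 2^{m+1} − 1 for all m ≥ 1.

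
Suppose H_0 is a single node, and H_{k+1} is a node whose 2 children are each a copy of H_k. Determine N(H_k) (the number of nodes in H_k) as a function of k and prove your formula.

Claim: N(H_k) = 2^{k+1} − 1.

Base case: N(H_0) = 1, and 2^{0+1} − 1 = 1.
Assume N(H_j) = 2^{j+1} − 1.
Then N(H_{j+1}) = 1 + 2N(H_j) = 1 + 2(2^{j+1} − 1) = 2^{j+2} − 2 + 1 = 2^{j+2} − 1.
Hence N(H_k) = 2^{k+1} − 1 for every k ≥ 0, by induction.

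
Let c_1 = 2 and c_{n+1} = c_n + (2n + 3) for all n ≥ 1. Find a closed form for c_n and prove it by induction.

Claim: c_n = n^2 + 2n − 1.

Base case: c_1 = 2, and 1^2 + 2·1 − 1 = 2.
Assume c_m = m^2 + 2m − 1.
Then c_{m+1} = c_m + (2m + 3) = (m^2 + 2m − 1) + (2m + 3) = m^2 + 4m + 2,
and (m+1)^2 + 2·(m+1) − 1 = m^2 + 4m + 2.
This completes the inductive step, so c_n = n^2 + 2n − 1 for all n ≥ 1.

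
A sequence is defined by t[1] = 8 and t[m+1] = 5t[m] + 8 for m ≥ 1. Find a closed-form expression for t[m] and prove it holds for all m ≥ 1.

Claim: t[m] = 2·5^m − 2.

Base case: t[1] = 8, and 2·5^1 − 2 = 10 − 2 = 8.
Assume t[r] = 2·5^r − 2 for some r ≥ 1.
Then t[r+1] = 5t[r] + 8 = 5·(2·5^r − 2) + 8 = 10·5^r − 10 + 8 = 2·5^{r+1} − 2.
Hence t[m] = 2·5^m − 2 for every m ≥ 1, by induction.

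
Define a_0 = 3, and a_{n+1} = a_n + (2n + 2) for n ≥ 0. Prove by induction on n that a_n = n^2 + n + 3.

Base case: a_0 = 3, and 0^2 + 0 + 3 = 3.
Assume a_j = j^2 + j + 3.
Then a_{j+1} = a_j + (2j + 2) = (j^2 + j + 3) + (2j + 2) = j^2 + 3j + 5,
and (j+1)^2 + (j+1) + 3 = j^2 + 3j + 5.
This completes the inductive step, so a_n = n^2 + n + 3 for all n ≥ 0.

a_n = n^2 + n + 3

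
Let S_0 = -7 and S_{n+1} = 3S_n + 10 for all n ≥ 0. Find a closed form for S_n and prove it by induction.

Claim: S_n = -2·3^n − 5.

Base case: S_0 = -7, and -2·3^0 − 5 = -2 − 5 = -7.
Assume S_j = -2·3^j − 5 for some j ≥ 0.
Then S_{j+1} = 3S_j + 10 = 3·(-2·3^j − 5) + 10 = -6·3^j − 15 + 10 = -2·3^{j+1} − 5.
This completes the inductive step, so S_n = -2·3^n − 5 for all n ≥ 0.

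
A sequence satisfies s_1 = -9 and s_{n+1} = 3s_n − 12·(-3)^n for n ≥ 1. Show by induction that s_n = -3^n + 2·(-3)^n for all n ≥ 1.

Base case: s_1 = -9, and -3^1 + 2·(-3)^1 = -3 − 6 = -9.
Assume s_j = -3^j + 2·(-3)^j for some j ≥ 1.
Then s_{j+1} = 3s_j − 12·(-3)^j = 3·(-3^j + 2·(-3)^j) − 12·(-3)^j = -3^{j+1} + 6·(-3)^j − 12·(-3)^j = -3^{j+1} − 6·(-3)^j = -3^{j+1} + 2·(-3)^{j+1}.
By induction, s_n = -3^n + 2·(-3)^n for all n ≥ 1.

s_n = -3^n + 2·(-3)^n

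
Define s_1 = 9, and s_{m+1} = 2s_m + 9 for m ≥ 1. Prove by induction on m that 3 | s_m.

Base case: s_1 = 9 = 3·3, so 3 | s_1.
Assume 3 | s_j, so s_j = 3t for some integer t.
Then s_{j+1} = 2s_j + 9 = 2·(3t) + 9 = 3(2t + 3), so 3 | s_{j+1}.
This completes the inductive step, so 3 | s_m for all m ≥ 1.

3 | s_m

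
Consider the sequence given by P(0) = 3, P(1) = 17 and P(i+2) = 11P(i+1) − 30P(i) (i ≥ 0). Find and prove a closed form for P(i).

Claim: P(i) = 2·6^i + 5^i.

Base cases: P(0) = 3 and 2·6^0 + 5^0 = 3; P(1) = 17 and 2·6^1 + 5^1 = 17.
Assume P(j) = 2·6^j + 5^j for all 0 ≤ j ≤ r, where r ≥ 1.
Then P(r+1) = 11P(r) − 30P(r−1) = 11·(2·6^r + 5^r) − 30·(2·6^{r−1} + 5^{r−1}) = 2·(11·6 − 30)6^{r−1} + (11·5 − 30)5^{r−1} = 72·6^{r−1} + 25·5^{r−1} = 2·6^{r+1} + 5^{r+1}.
This completes the inductive step, so P(i) = 2·6^i + 5^i for all i ≥ 0.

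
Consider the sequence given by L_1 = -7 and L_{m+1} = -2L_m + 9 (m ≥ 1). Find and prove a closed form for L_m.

Claim: L_m = 5·(-2)^m + 3.

Base case: L_1 = -7, and 5·(-2)^1 + 3 = -10 + 3 = -7.
Assume L_k = 5·(-2)^k + 3 for some k ≥ 1.
Then L_{k+1} = -2L_k + 9 = -2·(5·(-2)^k + 3) + 9 = -10·(-2)^k − 6 + 9 = 5·(-2)^{k+1} + 3.
By induction, L_m = 5·(-2)^m + 3 for all m ≥ 1.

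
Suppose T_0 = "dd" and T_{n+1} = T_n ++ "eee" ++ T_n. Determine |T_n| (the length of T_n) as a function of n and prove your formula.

Claim: |T_n| = 5·2^n − 3.

Base case: |T_0| = 2, and 5·2^0 − 3 = 2.
Assume |T_j| = 5·2^j − 3.
Then |T_{j+1}| = |T_j| + 3 + |T_j| = 2|T_j| + 3 = 2(5·2^j − 3) + 3 = 5·2^{j+1} − 6 + 3 = 5·2^{j+1} − 3.
This completes the inductive step, so |T_n| = 5·2^n − 3 for all n ≥ 0.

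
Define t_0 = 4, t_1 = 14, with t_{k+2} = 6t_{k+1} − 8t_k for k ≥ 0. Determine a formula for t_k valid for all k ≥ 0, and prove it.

Claim: t_k = 3·4^k + 2^k.

Base cases: t_0 = 4 and 3·4^0 + 2^0 = 4; t_1 = 14 and 3·4^1 + 2^1 = 14.
Assume t_j = 3·4^j + 2^j for all 0 ≤ j ≤ m, where m ≥ 1.
Then t_{m+1} = 6t_m − 8t_{m−1} = 6·(3·4^m + 2^m) − 8·(3·4^{m−1} + 2^{m−1}) = 3·(6·4 − 8)4^{m−1} + (6·2 − 8)2^{m−1} = 48·4^{m−1} + 4·2^{m−1} = 3·4^{m+1} + 2^{m+1}.
This completes the inductive step, so t_k = 3·4^k + 2^k for all k ≥ 0.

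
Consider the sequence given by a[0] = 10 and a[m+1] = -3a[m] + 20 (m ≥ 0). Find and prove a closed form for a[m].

Claim: a[m] = 5·(-3)^m + 5.

Base case: a[0] = 10, and 5·(-3)^0 + 5 = 5 + 5 = 10.
Assume a[k] = 5·(-3)^k + 5 for some k ≥ 0.
Then a[k+1] = -3a[k] + 20 = -3·(5·(-3)^k + 5) + 20 = -15·(-3)^k − 15 + 20 = 5·(-3)^{k+1} + 5.
So the formula holds for k+1, and by induction a[m] = 5·(-3)^m + 5 for all m ≥ 0.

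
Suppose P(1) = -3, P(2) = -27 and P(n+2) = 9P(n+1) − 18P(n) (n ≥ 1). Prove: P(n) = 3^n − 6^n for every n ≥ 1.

Base cases: P(1) = -3 and 3^1 − 6^1 = -3; P(2) = -27 and 3^2 − 6^2 = -27.
Assume P(j) = 3^j − 6^j for all 1 ≤ j ≤ k, where k ≥ 2.
Then P(k+1) = 9P(k) − 18P(k−1) = 9·(3^k − 6^k) − 18·(3^{k−1} − 6^{k−1}) = (9·3 − 18)3^{k−1} − (9·6 − 18)6^{k−1} = 9·3^{k−1} − 36·6^{k−1} = 3^{k+1} − 6^{k+1}.
Hence P(n) = 3^n − 6^n for every n ≥ 1, by strong induction.

P(n) = 3^n − 6^n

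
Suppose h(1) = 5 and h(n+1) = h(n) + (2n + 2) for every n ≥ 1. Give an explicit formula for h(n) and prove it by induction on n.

Claim: h(n) = n^2 + n + 3.

Base case: h(1) = 5, and 1^2 + 1 + 3 = 5.
Assume h(m) = m^2 + m + 3.
Then h(m+1) = h(m) + (2m + 2) = (m^2 + m + 3) + (2m + 2) = m^2 + 3m + 5,
and (m+1)^2 + (m+1) + 3 = m^2 + 3m + 5.
This completes the inductive step, so h(n) = n^2 + n + 3 for all n ≥ 1.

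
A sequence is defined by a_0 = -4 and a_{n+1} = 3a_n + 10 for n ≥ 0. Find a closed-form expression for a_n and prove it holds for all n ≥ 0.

Claim: a_n = 3^n − 5.

Base case: a_0 = -4, and 3^0 − 5 = 1 − 5 = -4.
Assume a_k = 3^k − 5 for some k ≥ 0.
Then a_{k+1} = 3a_k + 10 = 3·(3^k − 5) + 10 = 3^{k+1} − 15 + 10 = 3^{k+1} − 5.
Hence a_n = 3^n − 5 for every n ≥ 0, by induction.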